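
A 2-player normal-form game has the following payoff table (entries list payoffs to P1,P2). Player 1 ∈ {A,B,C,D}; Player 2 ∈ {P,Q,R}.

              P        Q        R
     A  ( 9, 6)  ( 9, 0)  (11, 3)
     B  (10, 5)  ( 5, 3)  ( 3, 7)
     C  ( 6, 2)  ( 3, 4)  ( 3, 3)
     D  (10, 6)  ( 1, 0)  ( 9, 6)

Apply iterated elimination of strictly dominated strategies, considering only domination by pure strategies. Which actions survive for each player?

IESDS → P1:{A,B,D} P2:{P,R}

P1 drop C (A beats it: P:9>6 Q:9>3 R:11>3)
P2 drop Q (P beats it: A:6>0 B:5>3 D:6>0)
P1→{A,B,D} P2→{P,R}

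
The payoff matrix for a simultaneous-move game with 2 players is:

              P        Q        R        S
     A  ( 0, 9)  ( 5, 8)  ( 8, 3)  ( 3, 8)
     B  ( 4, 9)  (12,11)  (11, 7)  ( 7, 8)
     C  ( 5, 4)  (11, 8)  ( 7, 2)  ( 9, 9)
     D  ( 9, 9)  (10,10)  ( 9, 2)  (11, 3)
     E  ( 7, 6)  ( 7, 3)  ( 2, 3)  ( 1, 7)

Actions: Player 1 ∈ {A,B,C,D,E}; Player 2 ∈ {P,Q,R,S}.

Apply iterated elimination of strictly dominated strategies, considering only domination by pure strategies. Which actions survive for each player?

P1 drop A (B beats it: P:4>0 Q:12>5 R:11>8 S:7>3)
P1 drop E (D beats it: P:9>7 Q:10>7 R:9>2 S:11>1)
P2 drop P (Q beats it: B:11>9 C:8>4 D:10>9)
P2 drop R (Q beats it: B:11>7 C:8>2 D:10>2)
P1→{B,C,D} P2→{Q,S}

Remaining: P1:{B,C,D} P2:{Q,S}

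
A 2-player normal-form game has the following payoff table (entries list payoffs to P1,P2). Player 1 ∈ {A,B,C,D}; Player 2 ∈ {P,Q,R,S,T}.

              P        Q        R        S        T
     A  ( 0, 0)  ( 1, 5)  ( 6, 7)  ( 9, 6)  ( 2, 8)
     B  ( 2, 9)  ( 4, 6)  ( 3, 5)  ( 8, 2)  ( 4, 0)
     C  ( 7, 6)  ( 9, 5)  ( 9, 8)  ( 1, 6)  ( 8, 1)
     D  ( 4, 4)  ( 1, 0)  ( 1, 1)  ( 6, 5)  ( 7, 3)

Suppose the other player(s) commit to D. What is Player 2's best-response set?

u_2(P vs D) = 4
u_2(Q vs D) = 0
u_2(R vs D) = 1
u_2(S vs D) = 5
u_2(T vs D) = 3
max payoff 5 at {S}

BR_2 = {S}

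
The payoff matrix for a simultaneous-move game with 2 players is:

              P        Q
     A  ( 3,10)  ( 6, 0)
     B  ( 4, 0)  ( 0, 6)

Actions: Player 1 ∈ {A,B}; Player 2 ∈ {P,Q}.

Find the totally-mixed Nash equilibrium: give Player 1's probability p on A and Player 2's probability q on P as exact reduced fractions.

P1 indiff ⇒ q·3+(1-q)·6 = q·4+(1-q)·0 ⇒ q(-1) = (1-q)(-6) ⇒ q = 6/7
P2 indiff ⇒ p·10+(1-p)·0 = p·0+(1-p)·6 ⇒ p(10) = (1-p)(6) ⇒ p = 3/8

p=3/8, q=6/7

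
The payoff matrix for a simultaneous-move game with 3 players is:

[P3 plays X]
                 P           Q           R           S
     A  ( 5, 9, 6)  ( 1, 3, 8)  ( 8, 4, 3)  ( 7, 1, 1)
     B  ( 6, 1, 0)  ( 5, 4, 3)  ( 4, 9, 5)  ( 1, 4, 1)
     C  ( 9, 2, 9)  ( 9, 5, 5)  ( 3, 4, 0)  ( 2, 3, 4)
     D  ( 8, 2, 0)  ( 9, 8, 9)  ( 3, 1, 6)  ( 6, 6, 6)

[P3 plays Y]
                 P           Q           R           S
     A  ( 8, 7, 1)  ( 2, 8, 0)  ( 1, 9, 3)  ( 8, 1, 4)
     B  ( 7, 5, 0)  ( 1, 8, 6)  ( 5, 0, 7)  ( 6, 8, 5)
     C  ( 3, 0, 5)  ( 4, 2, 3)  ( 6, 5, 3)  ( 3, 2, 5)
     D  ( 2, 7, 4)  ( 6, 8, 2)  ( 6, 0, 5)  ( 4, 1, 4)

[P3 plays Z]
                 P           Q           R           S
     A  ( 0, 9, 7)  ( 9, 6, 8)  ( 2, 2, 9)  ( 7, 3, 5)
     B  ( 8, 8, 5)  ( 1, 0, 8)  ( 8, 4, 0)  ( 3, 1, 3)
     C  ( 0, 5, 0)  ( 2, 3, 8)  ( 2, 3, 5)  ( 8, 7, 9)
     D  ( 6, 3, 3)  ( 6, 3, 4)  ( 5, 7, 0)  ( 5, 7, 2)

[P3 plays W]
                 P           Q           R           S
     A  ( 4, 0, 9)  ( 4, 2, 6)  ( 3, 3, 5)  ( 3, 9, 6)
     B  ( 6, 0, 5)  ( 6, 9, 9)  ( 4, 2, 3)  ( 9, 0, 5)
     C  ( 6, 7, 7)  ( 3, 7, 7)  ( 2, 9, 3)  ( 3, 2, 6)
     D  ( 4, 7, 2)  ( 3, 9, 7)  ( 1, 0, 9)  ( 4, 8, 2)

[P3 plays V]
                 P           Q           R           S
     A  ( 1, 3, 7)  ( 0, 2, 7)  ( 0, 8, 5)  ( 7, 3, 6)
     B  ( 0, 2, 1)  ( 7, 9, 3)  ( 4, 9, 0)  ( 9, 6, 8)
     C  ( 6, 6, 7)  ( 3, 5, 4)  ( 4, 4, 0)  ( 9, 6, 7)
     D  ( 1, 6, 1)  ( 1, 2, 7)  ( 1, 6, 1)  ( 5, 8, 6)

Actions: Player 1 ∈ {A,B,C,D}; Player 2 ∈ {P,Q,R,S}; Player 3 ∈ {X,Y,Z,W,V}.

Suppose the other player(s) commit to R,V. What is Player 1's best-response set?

BR_1 = {B,C}

u_1(A vs R,V) = 0
u_1(B vs R,V) = 4
u_1(C vs R,V) = 4
u_1(D vs R,V) = 1
max payoff 4 at {B,C}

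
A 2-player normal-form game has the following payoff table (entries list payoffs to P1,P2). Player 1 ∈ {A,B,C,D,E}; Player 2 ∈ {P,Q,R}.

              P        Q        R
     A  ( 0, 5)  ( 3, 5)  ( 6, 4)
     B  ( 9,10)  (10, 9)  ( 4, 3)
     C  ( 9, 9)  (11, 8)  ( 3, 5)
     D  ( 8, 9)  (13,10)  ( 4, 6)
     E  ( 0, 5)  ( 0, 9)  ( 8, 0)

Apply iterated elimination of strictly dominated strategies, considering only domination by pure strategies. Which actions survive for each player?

P2 drop R (P beats it: A:5>4 B:10>3 C:9>5 D:9>6 E:5>0)
P1 drop A (B beats it: P:9>0 Q:10>3)
P1 drop E (B beats it: P:9>0 Q:10>0)
P1→{B,C,D} P2→{P,Q}

Remaining: P1:{B,C,D} P2:{P,Q}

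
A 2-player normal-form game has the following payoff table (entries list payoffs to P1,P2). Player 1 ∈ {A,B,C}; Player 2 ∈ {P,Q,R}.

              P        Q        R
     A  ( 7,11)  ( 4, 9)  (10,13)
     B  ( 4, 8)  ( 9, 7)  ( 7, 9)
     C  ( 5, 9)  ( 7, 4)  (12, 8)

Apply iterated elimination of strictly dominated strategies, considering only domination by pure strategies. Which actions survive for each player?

P2 drop Q (P beats it: A:11>9 B:8>7 C:9>4)
P1 drop B (A beats it: P:7>4 R:10>7)
P1→{A,C} P2→{P,R}

Survivors P1:{A,C} P2:{P,R}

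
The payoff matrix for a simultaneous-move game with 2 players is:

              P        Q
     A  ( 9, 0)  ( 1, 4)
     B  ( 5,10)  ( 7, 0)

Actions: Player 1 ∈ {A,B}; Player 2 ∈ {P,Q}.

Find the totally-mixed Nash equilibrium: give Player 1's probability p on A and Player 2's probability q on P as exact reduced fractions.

P1 indiff ⇒ q·9+(1-q)·1 = q·5+(1-q)·7 ⇒ q(4) = (1-q)(6) ⇒ q = 3/5
P2 indiff ⇒ p·0+(1-p)·10 = p·4+(1-p)·0 ⇒ p(-4) = (1-p)(-10) ⇒ p = 5/7

p=5/7, q=3/5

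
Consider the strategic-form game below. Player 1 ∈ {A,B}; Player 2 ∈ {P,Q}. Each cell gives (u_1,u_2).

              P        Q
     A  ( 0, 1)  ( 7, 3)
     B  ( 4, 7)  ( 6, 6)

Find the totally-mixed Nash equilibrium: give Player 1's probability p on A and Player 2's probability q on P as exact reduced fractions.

(p,q) = (1/3, 1/5)

P1 indiff ⇒ q·0+(1-q)·7 = q·4+(1-q)·6 ⇒ q(-4) = (1-q)(-1) ⇒ q = 1/5
P2 indiff ⇒ p·1+(1-p)·7 = p·3+(1-p)·6 ⇒ p(-2) = (1-p)(-1) ⇒ p = 1/3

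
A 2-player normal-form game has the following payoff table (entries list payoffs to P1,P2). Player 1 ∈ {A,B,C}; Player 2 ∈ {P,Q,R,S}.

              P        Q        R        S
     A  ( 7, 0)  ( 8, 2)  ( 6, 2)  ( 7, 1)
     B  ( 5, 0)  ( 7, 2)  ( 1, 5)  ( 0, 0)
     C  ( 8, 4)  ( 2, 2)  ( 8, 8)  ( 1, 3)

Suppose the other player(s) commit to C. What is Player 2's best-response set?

BR_2 = {R}

u_2(P vs C) = 4
u_2(Q vs C) = 2
u_2(R vs C) = 8
u_2(S vs C) = 3
max payoff 8 at {R}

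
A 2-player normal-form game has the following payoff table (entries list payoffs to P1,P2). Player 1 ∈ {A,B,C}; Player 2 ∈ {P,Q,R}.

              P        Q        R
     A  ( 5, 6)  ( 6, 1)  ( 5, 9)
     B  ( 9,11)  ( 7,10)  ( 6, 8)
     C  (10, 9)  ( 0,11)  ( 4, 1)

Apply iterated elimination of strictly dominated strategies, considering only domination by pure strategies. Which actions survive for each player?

IESDS → P1:{B,C} P2:{P,Q}

P1 drop A (B beats it: P:9>5 Q:7>6 R:6>5)
P2 drop R (P beats it: B:11>8 C:9>1)
P1→{B,C} P2→{P,Q}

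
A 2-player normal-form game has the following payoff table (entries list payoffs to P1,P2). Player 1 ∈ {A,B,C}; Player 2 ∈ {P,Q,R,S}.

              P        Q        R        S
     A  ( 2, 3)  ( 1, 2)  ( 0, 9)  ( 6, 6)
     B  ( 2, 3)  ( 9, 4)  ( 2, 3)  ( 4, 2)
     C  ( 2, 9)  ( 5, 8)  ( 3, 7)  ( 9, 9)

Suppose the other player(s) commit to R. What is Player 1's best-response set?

BR_1 = {C}

u_1(A vs R) = 0
u_1(B vs R) = 2
u_1(C vs R) = 3
max payoff 3 at {C}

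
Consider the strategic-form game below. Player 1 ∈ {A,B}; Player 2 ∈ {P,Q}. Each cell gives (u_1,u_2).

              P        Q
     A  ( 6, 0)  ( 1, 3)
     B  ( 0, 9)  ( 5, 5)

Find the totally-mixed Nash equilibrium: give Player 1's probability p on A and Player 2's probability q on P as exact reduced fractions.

P1 indiff ⇒ q·6+(1-q)·1 = q·0+(1-q)·5 ⇒ q(6) = (1-q)(4) ⇒ q = 2/5
P2 indiff ⇒ p·0+(1-p)·9 = p·3+(1-p)·5 ⇒ p(-3) = (1-p)(-4) ⇒ p = 4/7

p=4/7, q=2/5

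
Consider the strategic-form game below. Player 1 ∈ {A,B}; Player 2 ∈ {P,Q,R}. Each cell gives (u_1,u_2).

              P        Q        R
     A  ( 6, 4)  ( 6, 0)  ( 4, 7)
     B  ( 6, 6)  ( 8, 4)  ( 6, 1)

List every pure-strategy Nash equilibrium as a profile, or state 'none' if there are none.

(A,P): not NE [P2→R gives 7>4]
(A,Q): not NE [P1→B gives 8>6; P2→R gives 7>0]
(A,R): not NE [P1→B gives 6>4]
(B,P): NE
(B,Q): not NE [P2→P gives 6>4]
(B,R): not NE [P2→P gives 6>1]

PSNE = {(B,P)}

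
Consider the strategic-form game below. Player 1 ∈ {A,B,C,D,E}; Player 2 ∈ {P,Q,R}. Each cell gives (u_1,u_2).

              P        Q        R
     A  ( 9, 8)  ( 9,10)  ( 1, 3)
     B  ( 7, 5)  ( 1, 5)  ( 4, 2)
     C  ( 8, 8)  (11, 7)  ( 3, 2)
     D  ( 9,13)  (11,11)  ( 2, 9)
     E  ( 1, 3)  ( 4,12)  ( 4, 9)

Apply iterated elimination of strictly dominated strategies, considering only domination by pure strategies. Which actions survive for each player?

P2 drop R (Q beats it: A:10>3 B:5>2 C:7>2 D:11>9 E:12>9)
P1 drop B (A beats it: P:9>7 Q:9>1)
P1 drop E (A beats it: P:9>1 Q:9>4)
P1→{A,C,D} P2→{P,Q}

IESDS → P1:{A,C,D} P2:{P,Q}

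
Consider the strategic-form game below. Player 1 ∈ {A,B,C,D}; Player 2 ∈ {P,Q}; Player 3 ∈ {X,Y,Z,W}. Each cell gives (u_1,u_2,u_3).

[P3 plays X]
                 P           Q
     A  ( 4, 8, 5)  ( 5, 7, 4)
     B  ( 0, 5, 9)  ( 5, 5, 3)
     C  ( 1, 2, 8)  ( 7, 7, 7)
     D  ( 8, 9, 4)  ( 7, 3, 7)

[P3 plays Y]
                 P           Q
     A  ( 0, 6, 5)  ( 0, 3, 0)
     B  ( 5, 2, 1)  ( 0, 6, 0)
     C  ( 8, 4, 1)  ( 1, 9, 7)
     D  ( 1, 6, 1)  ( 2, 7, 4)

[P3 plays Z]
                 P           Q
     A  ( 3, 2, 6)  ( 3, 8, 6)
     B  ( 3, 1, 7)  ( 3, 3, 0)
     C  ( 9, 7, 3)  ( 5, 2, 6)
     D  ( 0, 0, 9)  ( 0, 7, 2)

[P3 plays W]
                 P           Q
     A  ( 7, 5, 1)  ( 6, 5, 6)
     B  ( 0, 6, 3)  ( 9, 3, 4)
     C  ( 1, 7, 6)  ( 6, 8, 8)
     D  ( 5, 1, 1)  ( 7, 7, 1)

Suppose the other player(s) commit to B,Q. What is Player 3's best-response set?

u_3(X vs B,Q) = 3
u_3(Y vs B,Q) = 0
u_3(Z vs B,Q) = 0
u_3(W vs B,Q) = 4
max payoff 4 at {W}

BR_3 = {W}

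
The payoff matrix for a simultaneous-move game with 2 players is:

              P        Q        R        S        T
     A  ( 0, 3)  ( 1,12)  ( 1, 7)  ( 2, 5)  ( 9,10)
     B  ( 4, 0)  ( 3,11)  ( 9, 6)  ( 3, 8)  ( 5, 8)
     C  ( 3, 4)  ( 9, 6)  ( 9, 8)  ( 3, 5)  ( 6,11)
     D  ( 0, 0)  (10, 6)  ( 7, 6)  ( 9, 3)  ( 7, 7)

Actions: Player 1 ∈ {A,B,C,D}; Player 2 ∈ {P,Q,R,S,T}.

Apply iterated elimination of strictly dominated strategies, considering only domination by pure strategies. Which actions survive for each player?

Survivors P1:{A,D} P2:{Q,T}

P2 drop P (Q beats it: A:12>3 B:11>0 C:6>4 D:6>0)
P2 drop R (T beats it: A:10>7 B:8>6 C:11>8 D:7>6)
P1 drop B (D beats it: Q:10>3 S:9>3 T:7>5)
P1 drop C (D beats it: Q:10>9 S:9>3 T:7>6)
P2 drop S (Q beats it: A:12>5 D:6>3)
P1→{A,D} P2→{Q,T}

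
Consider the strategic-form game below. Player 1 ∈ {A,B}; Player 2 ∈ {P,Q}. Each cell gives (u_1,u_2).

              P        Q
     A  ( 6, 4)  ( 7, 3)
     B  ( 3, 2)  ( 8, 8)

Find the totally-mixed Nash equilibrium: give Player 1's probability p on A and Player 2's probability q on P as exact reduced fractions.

(p,q) = (6/7, 1/4)

P1 indiff ⇒ q·6+(1-q)·7 = q·3+(1-q)·8 ⇒ q(3) = (1-q)(1) ⇒ q = 1/4
P2 indiff ⇒ p·4+(1-p)·2 = p·3+(1-p)·8 ⇒ p(1) = (1-p)(6) ⇒ p = 6/7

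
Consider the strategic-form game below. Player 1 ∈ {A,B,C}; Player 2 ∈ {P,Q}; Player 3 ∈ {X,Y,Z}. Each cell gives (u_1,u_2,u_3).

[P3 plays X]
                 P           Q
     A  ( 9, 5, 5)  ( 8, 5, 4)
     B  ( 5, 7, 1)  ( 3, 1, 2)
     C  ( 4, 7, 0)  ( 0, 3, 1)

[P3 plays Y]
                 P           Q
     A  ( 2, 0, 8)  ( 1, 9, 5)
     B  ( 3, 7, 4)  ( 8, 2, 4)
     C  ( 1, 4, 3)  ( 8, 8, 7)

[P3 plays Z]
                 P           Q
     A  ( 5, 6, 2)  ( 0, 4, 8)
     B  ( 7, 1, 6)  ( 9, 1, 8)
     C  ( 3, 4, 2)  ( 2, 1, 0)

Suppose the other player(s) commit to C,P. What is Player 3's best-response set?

u_3(X vs C,P) = 0
u_3(Y vs C,P) = 3
u_3(Z vs C,P) = 2
max payoff 3 at {Y}

P3 best: {Y}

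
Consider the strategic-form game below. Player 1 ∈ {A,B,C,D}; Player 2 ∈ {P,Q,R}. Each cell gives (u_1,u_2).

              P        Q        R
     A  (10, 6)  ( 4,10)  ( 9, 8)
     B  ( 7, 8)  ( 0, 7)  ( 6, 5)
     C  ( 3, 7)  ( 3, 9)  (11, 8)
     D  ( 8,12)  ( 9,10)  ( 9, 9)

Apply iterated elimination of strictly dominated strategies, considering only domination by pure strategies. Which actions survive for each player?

IESDS → P1:{A,D} P2:{P,Q}

P1 drop B (A beats it: P:10>7 Q:4>0 R:9>6)
P2 drop R (Q beats it: A:10>8 C:9>8 D:10>9)
P1 drop C (A beats it: P:10>3 Q:4>3)
P1→{A,D} P2→{P,Q}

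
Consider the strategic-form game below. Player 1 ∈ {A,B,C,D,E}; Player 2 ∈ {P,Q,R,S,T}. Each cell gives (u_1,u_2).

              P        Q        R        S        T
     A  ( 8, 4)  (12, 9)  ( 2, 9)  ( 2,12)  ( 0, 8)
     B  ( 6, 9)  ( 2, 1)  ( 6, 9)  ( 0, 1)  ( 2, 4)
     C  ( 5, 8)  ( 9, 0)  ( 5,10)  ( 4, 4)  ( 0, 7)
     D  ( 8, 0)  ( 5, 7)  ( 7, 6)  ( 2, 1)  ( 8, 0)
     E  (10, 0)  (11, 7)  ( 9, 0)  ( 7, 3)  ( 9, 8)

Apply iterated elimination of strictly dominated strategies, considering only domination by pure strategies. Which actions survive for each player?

P1 drop B (D beats it: P:8>6 Q:5>2 R:7>6 S:2>0 T:8>2)
P1 drop C (E beats it: P:10>5 Q:11>9 R:9>5 S:7>4 T:9>0)
P1 drop D (E beats it: P:10>8 Q:11>5 R:9>7 S:7>2 T:9>8)
P2 drop P (Q beats it: A:9>4 E:7>0)
P2 drop R (S beats it: A:12>9 E:3>0)
P1→{A,E} P2→{Q,S,T}

IESDS → P1:{A,E} P2:{Q,S,T}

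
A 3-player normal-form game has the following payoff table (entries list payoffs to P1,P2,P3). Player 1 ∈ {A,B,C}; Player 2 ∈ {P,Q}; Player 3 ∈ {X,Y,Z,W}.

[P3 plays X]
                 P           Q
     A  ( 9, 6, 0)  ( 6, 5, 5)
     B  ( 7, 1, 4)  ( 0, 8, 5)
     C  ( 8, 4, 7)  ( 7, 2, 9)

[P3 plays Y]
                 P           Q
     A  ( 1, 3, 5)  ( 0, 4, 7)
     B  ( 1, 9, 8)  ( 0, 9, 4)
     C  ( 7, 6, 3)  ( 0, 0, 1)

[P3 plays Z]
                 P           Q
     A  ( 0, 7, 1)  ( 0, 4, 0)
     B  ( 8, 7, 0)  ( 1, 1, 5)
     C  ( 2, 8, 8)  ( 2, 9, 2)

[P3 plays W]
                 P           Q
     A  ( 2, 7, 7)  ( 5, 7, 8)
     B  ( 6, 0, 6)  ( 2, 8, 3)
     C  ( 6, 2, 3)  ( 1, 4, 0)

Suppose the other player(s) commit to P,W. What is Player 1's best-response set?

u_1(A vs P,W) = 2
u_1(B vs P,W) = 6
u_1(C vs P,W) = 6
max payoff 6 at {B,C}

P1 best: {B,C}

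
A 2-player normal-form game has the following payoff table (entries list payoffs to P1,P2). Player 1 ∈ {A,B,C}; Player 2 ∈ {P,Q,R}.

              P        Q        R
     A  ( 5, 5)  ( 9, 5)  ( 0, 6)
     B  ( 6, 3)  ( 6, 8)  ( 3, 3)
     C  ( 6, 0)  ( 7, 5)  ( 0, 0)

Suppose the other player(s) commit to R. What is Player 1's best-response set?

BR_1 = {B}

u_1(A vs R) = 0
u_1(B vs R) = 3
u_1(C vs R) = 0
max payoff 3 at {B}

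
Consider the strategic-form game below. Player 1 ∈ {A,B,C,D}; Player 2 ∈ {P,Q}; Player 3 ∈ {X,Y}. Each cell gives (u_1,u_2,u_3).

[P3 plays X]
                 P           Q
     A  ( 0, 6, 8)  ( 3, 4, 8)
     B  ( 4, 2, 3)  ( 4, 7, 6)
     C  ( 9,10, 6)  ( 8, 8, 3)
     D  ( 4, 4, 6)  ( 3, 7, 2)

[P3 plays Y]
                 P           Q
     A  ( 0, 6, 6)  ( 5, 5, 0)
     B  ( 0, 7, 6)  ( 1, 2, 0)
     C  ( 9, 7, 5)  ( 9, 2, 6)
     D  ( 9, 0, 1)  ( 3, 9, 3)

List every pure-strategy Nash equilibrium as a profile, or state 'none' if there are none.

NE set: (C,P,X)

(A,P,X): not NE [P1→C gives 9>0]
(A,P,Y): not NE [P1→D gives 9>0; P3→X gives 8>6]
(A,Q,X): not NE [P1→C gives 8>3; P2→P gives 6>4]
(A,Q,Y): not NE [P1→C gives 9>5; P2→P gives 6>5; P3→X gives 8>0]
(B,P,X): not NE [P1→C gives 9>4; P2→Q gives 7>2; P3→Y gives 6>3]
(B,P,Y): not NE [P1→D gives 9>0]
(B,Q,X): not NE [P1→C gives 8>4]
(B,Q,Y): not NE [P1→C gives 9>1; P2→P gives 7>2; P3→X gives 6>0]
(C,P,X): NE
(C,P,Y): not NE [P3→X gives 6>5]
(C,Q,X): not NE [P2→P gives 10>8; P3→Y gives 6>3]
(C,Q,Y): not NE [P2→P gives 7>2]
(D,P,X): not NE [P1→C gives 9>4; P2→Q gives 7>4]
(D,P,Y): not NE [P2→Q gives 9>0; P3→X gives 6>1]
(D,Q,X): not NE [P1→C gives 8>3; P3→Y gives 3>2]
(D,Q,Y): not NE [P1→C gives 9>3]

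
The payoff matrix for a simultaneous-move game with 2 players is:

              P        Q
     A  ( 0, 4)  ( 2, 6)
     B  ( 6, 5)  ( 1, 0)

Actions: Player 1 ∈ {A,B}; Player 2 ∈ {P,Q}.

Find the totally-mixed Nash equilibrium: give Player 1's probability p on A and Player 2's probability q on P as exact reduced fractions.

(p,q) = (5/7, 1/7)

P1 indiff ⇒ q·0+(1-q)·2 = q·6+(1-q)·1 ⇒ q(-6) = (1-q)(-1) ⇒ q = 1/7
P2 indiff ⇒ p·4+(1-p)·5 = p·6+(1-p)·0 ⇒ p(-2) = (1-p)(-5) ⇒ p = 5/7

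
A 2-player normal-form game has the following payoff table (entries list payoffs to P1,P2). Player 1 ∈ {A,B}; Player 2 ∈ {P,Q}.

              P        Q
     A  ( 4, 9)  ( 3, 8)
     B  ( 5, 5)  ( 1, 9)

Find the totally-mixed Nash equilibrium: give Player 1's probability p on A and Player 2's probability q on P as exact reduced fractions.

P1 indiff ⇒ q·4+(1-q)·3 = q·5+(1-q)·1 ⇒ q(-1) = (1-q)(-2) ⇒ q = 2/3
P2 indiff ⇒ p·9+(1-p)·5 = p·8+(1-p)·9 ⇒ p(1) = (1-p)(4) ⇒ p = 4/5

p=4/5, q=2/3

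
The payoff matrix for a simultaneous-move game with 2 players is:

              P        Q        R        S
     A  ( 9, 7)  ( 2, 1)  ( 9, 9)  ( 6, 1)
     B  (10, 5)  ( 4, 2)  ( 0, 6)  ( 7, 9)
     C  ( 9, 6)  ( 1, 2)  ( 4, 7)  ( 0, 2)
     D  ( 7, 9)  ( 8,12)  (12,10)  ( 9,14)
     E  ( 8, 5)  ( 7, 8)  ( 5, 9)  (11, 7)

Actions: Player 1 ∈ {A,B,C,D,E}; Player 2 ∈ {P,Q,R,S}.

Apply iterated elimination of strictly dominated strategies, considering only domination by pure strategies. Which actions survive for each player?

Remaining: P1:{D,E} P2:{Q,R,S}

P2 drop P (R beats it: A:9>7 B:6>5 C:7>6 D:10>9 E:9>5)
P1 drop A (D beats it: Q:8>2 R:12>9 S:9>6)
P1 drop B (D beats it: Q:8>4 R:12>0 S:9>7)
P1 drop C (D beats it: Q:8>1 R:12>4 S:9>0)
P1→{D,E} P2→{Q,R,S}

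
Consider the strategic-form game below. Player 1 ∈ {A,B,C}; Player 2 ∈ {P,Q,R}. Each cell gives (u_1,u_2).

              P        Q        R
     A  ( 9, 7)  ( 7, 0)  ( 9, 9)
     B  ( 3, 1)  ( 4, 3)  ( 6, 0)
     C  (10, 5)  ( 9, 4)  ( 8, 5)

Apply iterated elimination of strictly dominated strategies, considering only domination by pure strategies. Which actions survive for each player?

Survivors P1:{A,C} P2:{P,R}

P1 drop B (A beats it: P:9>3 Q:7>4 R:9>6)
P2 drop Q (P beats it: A:7>0 C:5>4)
P1→{A,C} P2→{P,R}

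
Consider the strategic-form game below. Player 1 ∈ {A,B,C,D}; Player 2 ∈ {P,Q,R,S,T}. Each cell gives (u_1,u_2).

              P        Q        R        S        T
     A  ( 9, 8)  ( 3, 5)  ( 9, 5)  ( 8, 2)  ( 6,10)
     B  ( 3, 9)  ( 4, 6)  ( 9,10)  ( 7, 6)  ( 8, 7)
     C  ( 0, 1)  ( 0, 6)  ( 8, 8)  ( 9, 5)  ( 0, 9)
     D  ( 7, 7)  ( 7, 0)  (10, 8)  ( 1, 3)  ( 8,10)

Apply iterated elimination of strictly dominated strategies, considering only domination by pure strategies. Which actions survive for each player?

Remaining: P1:{A,B,D} P2:{P,R,T}

P2 drop Q (T beats it: A:10>5 B:7>6 C:9>6 D:10>0)
P2 drop S (R beats it: A:5>2 B:10>6 C:8>5 D:8>3)
P1 drop C (A beats it: P:9>0 R:9>8 T:6>0)
P1→{A,B,D} P2→{P,R,T}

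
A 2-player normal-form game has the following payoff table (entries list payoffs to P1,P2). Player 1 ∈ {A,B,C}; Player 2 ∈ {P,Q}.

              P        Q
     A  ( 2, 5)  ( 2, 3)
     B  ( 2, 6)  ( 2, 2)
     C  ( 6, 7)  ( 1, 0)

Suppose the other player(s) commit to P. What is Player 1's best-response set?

u_1(A vs P) = 2
u_1(B vs P) = 2
u_1(C vs P) = 6
max payoff 6 at {C}

argmax u_1 = {C}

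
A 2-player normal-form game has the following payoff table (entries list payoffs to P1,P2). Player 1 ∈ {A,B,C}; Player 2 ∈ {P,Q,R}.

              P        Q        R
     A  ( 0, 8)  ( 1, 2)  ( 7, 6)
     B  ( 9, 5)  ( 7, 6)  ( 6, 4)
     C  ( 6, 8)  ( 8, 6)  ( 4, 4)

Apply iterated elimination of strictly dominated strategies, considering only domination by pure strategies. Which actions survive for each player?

P2 drop R (P beats it: A:8>6 B:5>4 C:8>4)
P1 drop A (B beats it: P:9>0 Q:7>1)
P1→{B,C} P2→{P,Q}

IESDS → P1:{B,C} P2:{P,Q}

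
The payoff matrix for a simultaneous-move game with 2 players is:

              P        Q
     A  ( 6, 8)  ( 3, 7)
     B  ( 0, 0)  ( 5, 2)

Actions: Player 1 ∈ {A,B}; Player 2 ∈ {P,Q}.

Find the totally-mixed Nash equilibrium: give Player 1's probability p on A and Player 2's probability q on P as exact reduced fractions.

(p,q) = (2/3, 1/4)

P1 indiff ⇒ q·6+(1-q)·3 = q·0+(1-q)·5 ⇒ q(6) = (1-q)(2) ⇒ q = 1/4
P2 indiff ⇒ p·8+(1-p)·0 = p·7+(1-p)·2 ⇒ p(1) = (1-p)(2) ⇒ p = 2/3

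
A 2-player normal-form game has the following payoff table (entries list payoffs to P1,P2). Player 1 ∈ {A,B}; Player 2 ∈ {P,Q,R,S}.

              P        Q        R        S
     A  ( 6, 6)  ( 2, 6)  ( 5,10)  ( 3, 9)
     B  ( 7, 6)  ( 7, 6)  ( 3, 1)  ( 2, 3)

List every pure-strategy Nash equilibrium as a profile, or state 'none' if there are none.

NE set: (A,R), (B,P), (B,Q)

(A,P): not NE [P1→B gives 7>6; P2→R gives 10>6]
(A,Q): not NE [P1→B gives 7>2; P2→R gives 10>6]
(A,R): NE
(A,S): not NE [P2→R gives 10>9]
(B,P): NE
(B,Q): NE
(B,R): not NE [P1→A gives 5>3; P2→Q gives 6>1]
(B,S): not NE [P1→A gives 3>2; P2→Q gives 6>3]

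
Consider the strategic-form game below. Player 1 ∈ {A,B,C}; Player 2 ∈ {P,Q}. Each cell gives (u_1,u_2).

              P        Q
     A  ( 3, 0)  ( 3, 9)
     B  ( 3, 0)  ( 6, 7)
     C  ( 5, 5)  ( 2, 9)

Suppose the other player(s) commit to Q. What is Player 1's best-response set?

argmax u_1 = {B}

u_1(A vs Q) = 3
u_1(B vs Q) = 6
u_1(C vs Q) = 2
max payoff 6 at {B}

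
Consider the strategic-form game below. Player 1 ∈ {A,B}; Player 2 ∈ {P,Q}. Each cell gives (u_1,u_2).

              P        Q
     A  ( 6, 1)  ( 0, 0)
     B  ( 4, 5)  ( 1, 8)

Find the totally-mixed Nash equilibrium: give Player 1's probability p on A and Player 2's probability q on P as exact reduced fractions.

p=3/4, q=1/3

P1 indiff ⇒ q·6+(1-q)·0 = q·4+(1-q)·1 ⇒ q(2) = (1-q)(1) ⇒ q = 1/3
P2 indiff ⇒ p·1+(1-p)·5 = p·0+(1-p)·8 ⇒ p(1) = (1-p)(3) ⇒ p = 3/4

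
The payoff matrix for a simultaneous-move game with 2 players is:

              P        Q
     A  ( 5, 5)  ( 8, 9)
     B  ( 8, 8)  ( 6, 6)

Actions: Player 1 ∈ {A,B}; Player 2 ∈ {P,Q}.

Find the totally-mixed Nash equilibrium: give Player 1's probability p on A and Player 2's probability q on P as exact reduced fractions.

(p,q) = (1/3, 2/5)

P1 indiff ⇒ q·5+(1-q)·8 = q·8+(1-q)·6 ⇒ q(-3) = (1-q)(-2) ⇒ q = 2/5
P2 indiff ⇒ p·5+(1-p)·8 = p·9+(1-p)·6 ⇒ p(-4) = (1-p)(-2) ⇒ p = 1/3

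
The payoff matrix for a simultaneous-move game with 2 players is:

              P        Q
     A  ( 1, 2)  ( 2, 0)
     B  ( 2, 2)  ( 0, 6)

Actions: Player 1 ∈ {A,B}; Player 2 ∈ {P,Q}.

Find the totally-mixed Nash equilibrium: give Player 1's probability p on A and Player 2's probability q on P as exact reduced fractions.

p=2/3, q=2/3

P1 indiff ⇒ q·1+(1-q)·2 = q·2+(1-q)·0 ⇒ q(-1) = (1-q)(-2) ⇒ q = 2/3
P2 indiff ⇒ p·2+(1-p)·2 = p·0+(1-p)·6 ⇒ p(2) = (1-p)(4) ⇒ p = 2/3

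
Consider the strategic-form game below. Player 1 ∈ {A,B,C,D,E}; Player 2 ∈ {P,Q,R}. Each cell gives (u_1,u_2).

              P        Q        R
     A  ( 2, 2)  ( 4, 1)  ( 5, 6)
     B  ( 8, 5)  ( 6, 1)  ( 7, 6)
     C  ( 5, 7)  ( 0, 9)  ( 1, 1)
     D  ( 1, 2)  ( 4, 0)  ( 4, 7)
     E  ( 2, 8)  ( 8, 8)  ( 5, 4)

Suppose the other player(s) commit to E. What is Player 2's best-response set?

BR_2 = {P,Q}

u_2(P vs E) = 8
u_2(Q vs E) = 8
u_2(R vs E) = 4
max payoff 8 at {P,Q}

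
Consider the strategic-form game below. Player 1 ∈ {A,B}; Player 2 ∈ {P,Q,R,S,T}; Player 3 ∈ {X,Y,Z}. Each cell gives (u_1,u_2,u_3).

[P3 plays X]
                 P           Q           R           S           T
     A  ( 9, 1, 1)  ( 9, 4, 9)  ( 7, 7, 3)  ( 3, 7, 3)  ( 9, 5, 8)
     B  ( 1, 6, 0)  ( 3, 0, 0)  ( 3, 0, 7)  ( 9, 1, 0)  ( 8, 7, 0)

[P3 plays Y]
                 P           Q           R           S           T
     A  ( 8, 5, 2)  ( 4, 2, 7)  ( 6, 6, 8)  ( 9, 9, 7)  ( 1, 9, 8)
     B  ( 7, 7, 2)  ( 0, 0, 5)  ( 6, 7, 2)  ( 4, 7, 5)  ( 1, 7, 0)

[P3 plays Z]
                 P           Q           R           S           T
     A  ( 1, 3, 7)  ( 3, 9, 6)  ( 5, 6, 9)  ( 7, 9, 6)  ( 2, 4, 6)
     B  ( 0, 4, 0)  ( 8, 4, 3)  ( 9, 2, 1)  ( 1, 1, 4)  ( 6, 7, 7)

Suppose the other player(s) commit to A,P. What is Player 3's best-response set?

BR_3 = {Z}

u_3(X vs A,P) = 1
u_3(Y vs A,P) = 2
u_3(Z vs A,P) = 7
max payoff 7 at {Z}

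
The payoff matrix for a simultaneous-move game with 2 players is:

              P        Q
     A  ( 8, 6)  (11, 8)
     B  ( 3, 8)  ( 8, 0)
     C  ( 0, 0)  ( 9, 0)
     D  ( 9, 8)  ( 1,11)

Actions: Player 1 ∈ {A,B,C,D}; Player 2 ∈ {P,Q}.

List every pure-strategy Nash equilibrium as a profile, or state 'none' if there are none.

Nash profiles: (A,Q)

(A,P): not NE [P1→D gives 9>8; P2→Q gives 8>6]
(A,Q): NE
(B,P): not NE [P1→D gives 9>3]
(B,Q): not NE [P1→A gives 11>8; P2→P gives 8>0]
(C,P): not NE [P1→D gives 9>0]
(C,Q): not NE [P1→A gives 11>9]
(D,P): not NE [P2→Q gives 11>8]
(D,Q): not NE [P1→A gives 11>1]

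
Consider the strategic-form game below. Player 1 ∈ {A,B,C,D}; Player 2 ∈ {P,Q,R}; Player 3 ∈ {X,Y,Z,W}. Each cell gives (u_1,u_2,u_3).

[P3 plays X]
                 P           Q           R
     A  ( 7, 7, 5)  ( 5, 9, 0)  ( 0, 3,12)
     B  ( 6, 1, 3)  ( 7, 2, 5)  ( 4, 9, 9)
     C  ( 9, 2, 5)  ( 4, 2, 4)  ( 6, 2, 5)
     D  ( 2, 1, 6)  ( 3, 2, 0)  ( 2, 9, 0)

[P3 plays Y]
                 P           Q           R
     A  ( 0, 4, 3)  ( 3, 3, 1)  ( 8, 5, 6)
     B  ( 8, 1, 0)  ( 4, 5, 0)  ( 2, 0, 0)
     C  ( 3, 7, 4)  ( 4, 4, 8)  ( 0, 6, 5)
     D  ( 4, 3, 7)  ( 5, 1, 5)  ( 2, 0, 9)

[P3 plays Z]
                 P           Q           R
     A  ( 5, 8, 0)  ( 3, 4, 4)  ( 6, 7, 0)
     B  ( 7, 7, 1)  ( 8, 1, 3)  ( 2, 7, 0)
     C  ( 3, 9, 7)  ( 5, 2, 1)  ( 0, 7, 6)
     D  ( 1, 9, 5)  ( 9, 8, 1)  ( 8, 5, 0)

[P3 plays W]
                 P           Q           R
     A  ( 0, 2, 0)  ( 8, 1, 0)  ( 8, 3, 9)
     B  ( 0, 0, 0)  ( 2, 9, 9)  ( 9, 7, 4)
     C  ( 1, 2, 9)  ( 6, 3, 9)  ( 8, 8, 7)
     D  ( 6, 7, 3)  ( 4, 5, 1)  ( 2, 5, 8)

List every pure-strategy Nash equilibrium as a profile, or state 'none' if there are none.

No pure NE.

(A,P,X): not NE [P1→C gives 9>7; P2→Q gives 9>7]
(A,P,Y): not NE [P1→B gives 8>0; P2→R gives 5>4; P3→X gives 5>3]
(A,P,Z): not NE [P1→B gives 7>5; P3→X gives 5>0]
(A,P,W): not NE [P1→D gives 6>0; P2→R gives 3>2; P3→X gives 5>0]
(A,Q,X): not NE [P1→B gives 7>5; P3→Z gives 4>0]
(A,Q,Y): not NE [P1→D gives 5>3; P2→R gives 5>3; P3→Z gives 4>1]
(A,Q,Z): not NE [P1→D gives 9>3; P2→P gives 8>4]
(A,Q,W): not NE [P2→R gives 3>1; P3→Z gives 4>0]
(A,R,X): not NE [P1→C gives 6>0; P2→Q gives 9>3]
(A,R,Y): not NE [P3→X gives 12>6]
(A,R,Z): not NE [P1→D gives 8>6; P2→P gives 8>7; P3→X gives 12>0]
(A,R,W): not NE [P1→B gives 9>8; P3→X gives 12>9]
(B,P,X): not NE [P1→C gives 9>6; P2→R gives 9>1]
(B,P,Y): not NE [P2→Q gives 5>1; P3→X gives 3>0]
(B,P,Z): not NE [P3→X gives 3>1]
(B,P,W): not NE [P1→D gives 6>0; P2→Q gives 9>0; P3→X gives 3>0]
(B,Q,X): not NE [P2→R gives 9>2; P3→W gives 9>5]
(B,Q,Y): not NE [P1→D gives 5>4; P3→W gives 9>0]
(B,Q,Z): not NE [P1→D gives 9>8; P2→R gives 7>1; P3→W gives 9>3]
(B,Q,W): not NE [P1→A gives 8>2]
(B,R,X): not NE [P1→C gives 6>4]
(B,R,Y): not NE [P1→A gives 8>2; P2→Q gives 5>0; P3→X gives 9>0]
(B,R,Z): not NE [P1→D gives 8>2; P3→X gives 9>0]
(B,R,W): not NE [P2→Q gives 9>7; P3→X gives 9>4]
(C,P,X): not NE [P3→W gives 9>5]
(C,P,Y): not NE [P1→B gives 8>3; P3→W gives 9>4]
(C,P,Z): not NE [P1→B gives 7>3; P3→W gives 9>7]
(C,P,W): not NE [P1→D gives 6>1; P2→R gives 8>2]
(C,Q,X): not NE [P1→B gives 7>4; P3→W gives 9>4]
(C,Q,Y): not NE [P1→D gives 5>4; P2→P gives 7>4; P3→W gives 9>8]
(C,Q,Z): not NE [P1→D gives 9>5; P2→P gives 9>2; P3→W gives 9>1]
(C,Q,W): not NE [P1→A gives 8>6; P2→R gives 8>3]
(C,R,X): not NE [P3→W gives 7>5]
(C,R,Y): not NE [P1→A gives 8>0; P2→P gives 7>6; P3→W gives 7>5]
(C,R,Z): not NE [P1→D gives 8>0; P2→P gives 9>7; P3→W gives 7>6]
(C,R,W): not NE [P1→B gives 9>8]
(D,P,X): not NE [P1→C gives 9>2; P2→R gives 9>1; P3→Y gives 7>6]
(D,P,Y): not NE [P1→B gives 8>4]
(D,P,Z): not NE [P1→B gives 7>1; P3→Y gives 7>5]
(D,P,W): not NE [P3→Y gives 7>3]
(D,Q,X): not NE [P1→B gives 7>3; P2→R gives 9>2; P3→Y gives 5>0]
(D,Q,Y): not NE [P2→P gives 3>1]
(D,Q,Z): not NE [P2→P gives 9>8; P3→Y gives 5>1]
(D,Q,W): not NE [P1→A gives 8>4; P2→P gives 7>5; P3→Y gives 5>1]
(D,R,X): not NE [P1→C gives 6>2; P3→Y gives 9>0]
(D,R,Y): not NE [P1→A gives 8>2; P2→P gives 3>0]
(D,R,Z): not NE [P2→P gives 9>5; P3→Y gives 9>0]
(D,R,W): not NE [P1→B gives 9>2; P2→P gives 7>5; P3→Y gives 9>8]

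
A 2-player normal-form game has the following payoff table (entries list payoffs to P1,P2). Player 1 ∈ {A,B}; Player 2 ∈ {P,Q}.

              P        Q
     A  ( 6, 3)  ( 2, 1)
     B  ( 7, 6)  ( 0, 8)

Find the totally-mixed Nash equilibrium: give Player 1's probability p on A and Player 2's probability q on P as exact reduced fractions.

P1 mixes 1/2 on A; P2 mixes 2/3 on P

P1 indiff ⇒ q·6+(1-q)·2 = q·7+(1-q)·0 ⇒ q(-1) = (1-q)(-2) ⇒ q = 2/3
P2 indiff ⇒ p·3+(1-p)·6 = p·1+(1-p)·8 ⇒ p(2) = (1-p)(2) ⇒ p = 1/2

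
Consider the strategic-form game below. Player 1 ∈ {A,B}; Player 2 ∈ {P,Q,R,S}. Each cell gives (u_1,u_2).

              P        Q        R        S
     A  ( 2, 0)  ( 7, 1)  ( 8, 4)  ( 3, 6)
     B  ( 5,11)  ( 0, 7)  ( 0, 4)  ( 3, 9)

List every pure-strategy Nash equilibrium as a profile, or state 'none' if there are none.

NE set: (A,S), (B,P)

(A,P): not NE [P1→B gives 5>2; P2→S gives 6>0]
(A,Q): not NE [P2→S gives 6>1]
(A,R): not NE [P2→S gives 6>4]
(A,S): NE
(B,P): NE
(B,Q): not NE [P1→A gives 7>0; P2→P gives 11>7]
(B,R): not NE [P1→A gives 8>0; P2→P gives 11>4]
(B,S): not NE [P2→P gives 11>9]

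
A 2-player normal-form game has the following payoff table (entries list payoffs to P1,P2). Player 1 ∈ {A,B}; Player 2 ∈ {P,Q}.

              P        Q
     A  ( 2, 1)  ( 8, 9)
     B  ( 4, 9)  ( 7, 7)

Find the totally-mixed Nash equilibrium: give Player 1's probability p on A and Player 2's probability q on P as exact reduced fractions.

P1 indiff ⇒ q·2+(1-q)·8 = q·4+(1-q)·7 ⇒ q(-2) = (1-q)(-1) ⇒ q = 1/3
P2 indiff ⇒ p·1+(1-p)·9 = p·9+(1-p)·7 ⇒ p(-8) = (1-p)(-2) ⇒ p = 1/5

P1 mixes 1/5 on A; P2 mixes 1/3 on P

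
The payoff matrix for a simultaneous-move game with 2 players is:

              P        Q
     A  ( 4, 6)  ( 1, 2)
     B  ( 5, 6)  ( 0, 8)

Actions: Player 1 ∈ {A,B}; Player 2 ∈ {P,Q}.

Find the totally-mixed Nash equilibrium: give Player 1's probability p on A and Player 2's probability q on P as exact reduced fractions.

p=1/3, q=1/2

P1 indiff ⇒ q·4+(1-q)·1 = q·5+(1-q)·0 ⇒ q(-1) = (1-q)(-1) ⇒ q = 1/2
P2 indiff ⇒ p·6+(1-p)·6 = p·2+(1-p)·8 ⇒ p(4) = (1-p)(2) ⇒ p = 1/3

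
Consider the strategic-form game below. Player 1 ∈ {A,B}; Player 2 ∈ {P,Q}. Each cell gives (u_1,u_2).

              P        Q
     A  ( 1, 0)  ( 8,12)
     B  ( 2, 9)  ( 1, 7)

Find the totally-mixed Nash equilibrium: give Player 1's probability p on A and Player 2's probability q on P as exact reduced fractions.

P1 indiff ⇒ q·1+(1-q)·8 = q·2+(1-q)·1 ⇒ q(-1) = (1-q)(-7) ⇒ q = 7/8
P2 indiff ⇒ p·0+(1-p)·9 = p·12+(1-p)·7 ⇒ p(-12) = (1-p)(-2) ⇒ p = 1/7

p=1/7, q=7/8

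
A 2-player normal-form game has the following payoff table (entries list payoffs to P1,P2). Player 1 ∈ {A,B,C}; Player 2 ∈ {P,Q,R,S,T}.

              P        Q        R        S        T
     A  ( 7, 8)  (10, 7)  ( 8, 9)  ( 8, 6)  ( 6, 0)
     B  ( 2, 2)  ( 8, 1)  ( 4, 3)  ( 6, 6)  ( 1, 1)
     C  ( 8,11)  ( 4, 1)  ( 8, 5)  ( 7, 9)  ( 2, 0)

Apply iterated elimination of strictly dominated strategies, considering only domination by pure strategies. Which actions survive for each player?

Survivors P1:{A,C} P2:{P,R}

P1 drop B (A beats it: P:7>2 Q:10>8 R:8>4 S:8>6 T:6>1)
P2 drop Q (P beats it: A:8>7 C:11>1)
P2 drop S (P beats it: A:8>6 C:11>9)
P2 drop T (P beats it: A:8>0 C:11>0)
P1→{A,C} P2→{P,R}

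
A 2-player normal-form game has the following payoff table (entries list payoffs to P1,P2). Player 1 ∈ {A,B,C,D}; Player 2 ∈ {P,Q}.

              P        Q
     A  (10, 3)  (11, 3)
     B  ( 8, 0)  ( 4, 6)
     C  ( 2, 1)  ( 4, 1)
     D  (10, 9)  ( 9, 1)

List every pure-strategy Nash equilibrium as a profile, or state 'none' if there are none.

(A,P): NE
(A,Q): NE
(B,P): not NE [P1→D gives 10>8; P2→Q gives 6>0]
(B,Q): not NE [P1→A gives 11>4]
(C,P): not NE [P1→D gives 10>2]
(C,Q): not NE [P1→A gives 11>4]
(D,P): NE
(D,Q): not NE [P1→A gives 11>9; P2→P gives 9>1]

NE set: (A,P), (A,Q), (D,P)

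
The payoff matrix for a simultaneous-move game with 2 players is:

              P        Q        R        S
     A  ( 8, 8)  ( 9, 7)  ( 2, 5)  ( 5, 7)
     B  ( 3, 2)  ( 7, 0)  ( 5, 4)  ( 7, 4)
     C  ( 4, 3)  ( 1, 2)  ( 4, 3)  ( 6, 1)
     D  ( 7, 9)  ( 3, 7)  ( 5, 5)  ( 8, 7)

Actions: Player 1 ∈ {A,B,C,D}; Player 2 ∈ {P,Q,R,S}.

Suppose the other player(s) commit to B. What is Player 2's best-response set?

argmax u_2 = {R,S}

u_2(P vs B) = 2
u_2(Q vs B) = 0
u_2(R vs B) = 4
u_2(S vs B) = 4
max payoff 4 at {R,S}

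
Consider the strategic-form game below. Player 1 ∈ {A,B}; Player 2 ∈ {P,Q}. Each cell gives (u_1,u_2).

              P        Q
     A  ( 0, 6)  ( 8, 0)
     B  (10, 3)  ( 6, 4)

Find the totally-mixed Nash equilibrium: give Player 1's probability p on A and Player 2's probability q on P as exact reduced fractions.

P1 indiff ⇒ q·0+(1-q)·8 = q·10+(1-q)·6 ⇒ q(-10) = (1-q)(-2) ⇒ q = 1/6
P2 indiff ⇒ p·6+(1-p)·3 = p·0+(1-p)·4 ⇒ p(6) = (1-p)(1) ⇒ p = 1/7

(p,q) = (1/7, 1/6)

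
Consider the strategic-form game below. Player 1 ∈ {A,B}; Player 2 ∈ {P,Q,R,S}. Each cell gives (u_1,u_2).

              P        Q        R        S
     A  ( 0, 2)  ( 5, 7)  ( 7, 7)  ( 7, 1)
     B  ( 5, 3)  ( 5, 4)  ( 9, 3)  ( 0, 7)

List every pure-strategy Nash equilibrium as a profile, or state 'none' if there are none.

NE set: (A,Q)

(A,P): not NE [P1→B gives 5>0; P2→R gives 7>2]
(A,Q): NE
(A,R): not NE [P1→B gives 9>7]
(A,S): not NE [P2→R gives 7>1]
(B,P): not NE [P2→S gives 7>3]
(B,Q): not NE [P2→S gives 7>4]
(B,R): not NE [P2→S gives 7>3]
(B,S): not NE [P1→A gives 7>0]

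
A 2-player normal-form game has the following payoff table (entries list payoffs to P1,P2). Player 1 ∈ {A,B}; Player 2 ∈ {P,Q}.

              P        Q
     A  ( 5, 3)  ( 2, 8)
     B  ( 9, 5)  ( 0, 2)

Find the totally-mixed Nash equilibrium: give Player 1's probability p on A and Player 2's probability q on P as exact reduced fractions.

P1 indiff ⇒ q·5+(1-q)·2 = q·9+(1-q)·0 ⇒ q(-4) = (1-q)(-2) ⇒ q = 1/3
P2 indiff ⇒ p·3+(1-p)·5 = p·8+(1-p)·2 ⇒ p(-5) = (1-p)(-3) ⇒ p = 3/8

p=3/8, q=1/3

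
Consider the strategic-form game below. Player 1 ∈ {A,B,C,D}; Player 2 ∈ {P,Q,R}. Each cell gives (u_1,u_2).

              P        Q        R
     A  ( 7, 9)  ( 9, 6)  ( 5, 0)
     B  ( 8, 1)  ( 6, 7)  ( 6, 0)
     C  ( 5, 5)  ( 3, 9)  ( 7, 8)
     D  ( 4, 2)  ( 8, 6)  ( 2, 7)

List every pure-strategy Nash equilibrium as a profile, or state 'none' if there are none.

(A,P): not NE [P1→B gives 8>7]
(A,Q): not NE [P2→P gives 9>6]
(A,R): not NE [P1→C gives 7>5; P2→P gives 9>0]
(B,P): not NE [P2→Q gives 7>1]
(B,Q): not NE [P1→A gives 9>6]
(B,R): not NE [P1→C gives 7>6; P2→Q gives 7>0]
(C,P): not NE [P1→B gives 8>5; P2→Q gives 9>5]
(C,Q): not NE [P1→A gives 9>3]
(C,R): not NE [P2→Q gives 9>8]
(D,P): not NE [P1→B gives 8>4; P2→R gives 7>2]
(D,Q): not NE [P1→A gives 9>8; P2→R gives 7>6]
(D,R): not NE [P1→C gives 7>2]

PSNE: ∅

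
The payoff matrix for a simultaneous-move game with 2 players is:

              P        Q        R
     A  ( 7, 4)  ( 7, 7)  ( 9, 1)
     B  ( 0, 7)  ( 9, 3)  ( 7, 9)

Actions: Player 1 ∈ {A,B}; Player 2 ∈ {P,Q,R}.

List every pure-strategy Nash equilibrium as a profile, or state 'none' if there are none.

(A,P): not NE [P2→Q gives 7>4]
(A,Q): not NE [P1→B gives 9>7]
(A,R): not NE [P2→Q gives 7>1]
(B,P): not NE [P1→A gives 7>0; P2→R gives 9>7]
(B,Q): not NE [P2→R gives 9>3]
(B,R): not NE [P1→A gives 9>7]

No pure NE.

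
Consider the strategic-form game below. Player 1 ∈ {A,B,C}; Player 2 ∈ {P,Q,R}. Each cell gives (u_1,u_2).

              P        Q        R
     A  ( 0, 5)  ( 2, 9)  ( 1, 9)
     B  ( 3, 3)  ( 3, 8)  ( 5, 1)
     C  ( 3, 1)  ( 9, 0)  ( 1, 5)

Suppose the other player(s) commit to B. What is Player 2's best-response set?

u_2(P vs B) = 3
u_2(Q vs B) = 8
u_2(R vs B) = 1
max payoff 8 at {Q}

argmax u_2 = {Q}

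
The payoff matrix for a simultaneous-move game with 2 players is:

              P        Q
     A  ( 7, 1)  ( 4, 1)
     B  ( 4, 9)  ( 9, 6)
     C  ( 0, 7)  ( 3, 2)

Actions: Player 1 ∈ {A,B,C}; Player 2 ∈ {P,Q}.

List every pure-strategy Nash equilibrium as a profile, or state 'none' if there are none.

(A,P): NE
(A,Q): not NE [P1→B gives 9>4]
(B,P): not NE [P1→A gives 7>4]
(B,Q): not NE [P2→P gives 9>6]
(C,P): not NE [P1→A gives 7>0]
(C,Q): not NE [P1→B gives 9>3; P2→P gives 7>2]

NE set: (A,P)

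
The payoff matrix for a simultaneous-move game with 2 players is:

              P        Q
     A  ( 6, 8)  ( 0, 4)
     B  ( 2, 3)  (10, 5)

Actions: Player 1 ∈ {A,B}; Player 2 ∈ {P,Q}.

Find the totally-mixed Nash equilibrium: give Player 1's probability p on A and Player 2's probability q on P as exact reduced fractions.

(p,q) = (1/3, 5/7)

P1 indiff ⇒ q·6+(1-q)·0 = q·2+(1-q)·10 ⇒ q(4) = (1-q)(10) ⇒ q = 5/7
P2 indiff ⇒ p·8+(1-p)·3 = p·4+(1-p)·5 ⇒ p(4) = (1-p)(2) ⇒ p = 1/3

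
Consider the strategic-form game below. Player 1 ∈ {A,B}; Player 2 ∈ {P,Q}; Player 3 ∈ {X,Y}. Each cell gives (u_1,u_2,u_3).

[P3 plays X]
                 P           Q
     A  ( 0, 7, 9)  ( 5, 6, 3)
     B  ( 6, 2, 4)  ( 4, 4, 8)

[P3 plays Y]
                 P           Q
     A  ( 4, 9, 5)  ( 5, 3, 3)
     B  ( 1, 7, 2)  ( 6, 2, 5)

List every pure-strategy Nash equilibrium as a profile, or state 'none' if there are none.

Equilibria: none

(A,P,X): not NE [P1→B gives 6>0]
(A,P,Y): not NE [P3→X gives 9>5]
(A,Q,X): not NE [P2→P gives 7>6]
(A,Q,Y): not NE [P1→B gives 6>5; P2→P gives 9>3]
(B,P,X): not NE [P2→Q gives 4>2]
(B,P,Y): not NE [P1→A gives 4>1; P3→X gives 4>2]
(B,Q,X): not NE [P1→A gives 5>4]
(B,Q,Y): not NE [P2→P gives 7>2; P3→X gives 8>5]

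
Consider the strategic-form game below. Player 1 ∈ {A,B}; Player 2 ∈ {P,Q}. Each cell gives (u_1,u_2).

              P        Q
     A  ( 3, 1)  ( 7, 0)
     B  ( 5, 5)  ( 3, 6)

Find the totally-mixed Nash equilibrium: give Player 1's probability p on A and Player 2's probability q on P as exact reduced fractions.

P1 indiff ⇒ q·3+(1-q)·7 = q·5+(1-q)·3 ⇒ q(-2) = (1-q)(-4) ⇒ q = 2/3
P2 indiff ⇒ p·1+(1-p)·5 = p·0+(1-p)·6 ⇒ p(1) = (1-p)(1) ⇒ p = 1/2

(p,q) = (1/2, 2/3)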